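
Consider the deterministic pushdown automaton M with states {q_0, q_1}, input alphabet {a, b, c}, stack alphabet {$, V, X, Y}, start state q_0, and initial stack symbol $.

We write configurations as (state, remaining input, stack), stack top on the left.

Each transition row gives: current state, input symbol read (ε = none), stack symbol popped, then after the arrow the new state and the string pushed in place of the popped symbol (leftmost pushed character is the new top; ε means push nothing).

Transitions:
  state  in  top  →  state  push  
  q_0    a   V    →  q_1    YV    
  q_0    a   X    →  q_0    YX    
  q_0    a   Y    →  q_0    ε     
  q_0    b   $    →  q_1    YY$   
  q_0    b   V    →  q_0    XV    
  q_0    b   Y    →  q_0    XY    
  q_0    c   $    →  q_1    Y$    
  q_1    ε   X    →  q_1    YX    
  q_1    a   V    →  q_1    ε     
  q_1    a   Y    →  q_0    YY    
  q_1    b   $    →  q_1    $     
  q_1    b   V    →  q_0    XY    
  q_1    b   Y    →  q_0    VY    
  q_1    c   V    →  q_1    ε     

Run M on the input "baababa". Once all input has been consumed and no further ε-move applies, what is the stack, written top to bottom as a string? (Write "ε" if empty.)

(q_0, baababa, $)
  read b, top $: go to q_1, push YY$ → (q_1, aababa, YY$)
  read a, top Y: go to q_0, push YY → (q_0, ababa, YYY$)
  read a, top Y: go to q_0, push ε → (q_0, baba, YY$)
  read b, top Y: go to q_0, push XY → (q_0, aba, XYY$)
  read a, top X: go to q_0, push YX → (q_0, ba, YXYY$)
  read b, top Y: go to q_0, push XY → (q_0, a, XYXYY$)
  read a, top X: go to q_0, push YX → (q_0, ε, YXYXYY$)
All input consumed in state q_0 with stack YXYXYY$.

YXYXYY$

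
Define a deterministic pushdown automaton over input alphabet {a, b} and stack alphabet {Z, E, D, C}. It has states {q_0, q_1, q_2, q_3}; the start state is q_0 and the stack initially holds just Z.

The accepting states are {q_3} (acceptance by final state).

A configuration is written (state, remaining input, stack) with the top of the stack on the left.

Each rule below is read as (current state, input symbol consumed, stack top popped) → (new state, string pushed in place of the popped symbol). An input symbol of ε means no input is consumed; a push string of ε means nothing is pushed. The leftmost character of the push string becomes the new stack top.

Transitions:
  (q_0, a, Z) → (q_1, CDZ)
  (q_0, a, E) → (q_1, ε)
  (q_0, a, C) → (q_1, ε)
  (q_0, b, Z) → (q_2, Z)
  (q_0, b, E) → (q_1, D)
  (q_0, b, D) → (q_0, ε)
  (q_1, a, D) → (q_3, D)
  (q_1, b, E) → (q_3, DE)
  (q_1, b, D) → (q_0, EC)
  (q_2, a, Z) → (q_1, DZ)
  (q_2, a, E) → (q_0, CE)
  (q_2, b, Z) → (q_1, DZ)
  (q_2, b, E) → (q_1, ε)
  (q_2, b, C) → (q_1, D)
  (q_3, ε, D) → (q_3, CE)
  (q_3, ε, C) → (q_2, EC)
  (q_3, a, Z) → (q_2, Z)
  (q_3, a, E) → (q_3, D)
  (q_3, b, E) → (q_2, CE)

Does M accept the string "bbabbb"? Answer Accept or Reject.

Reject

(q_0, bbabbb, Z) ⊢ (q_2, babbb, Z) ⊢ (q_1, abbb, DZ) ⊢ (q_3, bbb, DZ) ⊢ (q_3, bbb, CEZ) ⊢ (q_2, bbb, ECEZ) ⊢ (q_1, bb, CEZ)
No transition applies at (q_1, bb, CEZ); input not fully consumed.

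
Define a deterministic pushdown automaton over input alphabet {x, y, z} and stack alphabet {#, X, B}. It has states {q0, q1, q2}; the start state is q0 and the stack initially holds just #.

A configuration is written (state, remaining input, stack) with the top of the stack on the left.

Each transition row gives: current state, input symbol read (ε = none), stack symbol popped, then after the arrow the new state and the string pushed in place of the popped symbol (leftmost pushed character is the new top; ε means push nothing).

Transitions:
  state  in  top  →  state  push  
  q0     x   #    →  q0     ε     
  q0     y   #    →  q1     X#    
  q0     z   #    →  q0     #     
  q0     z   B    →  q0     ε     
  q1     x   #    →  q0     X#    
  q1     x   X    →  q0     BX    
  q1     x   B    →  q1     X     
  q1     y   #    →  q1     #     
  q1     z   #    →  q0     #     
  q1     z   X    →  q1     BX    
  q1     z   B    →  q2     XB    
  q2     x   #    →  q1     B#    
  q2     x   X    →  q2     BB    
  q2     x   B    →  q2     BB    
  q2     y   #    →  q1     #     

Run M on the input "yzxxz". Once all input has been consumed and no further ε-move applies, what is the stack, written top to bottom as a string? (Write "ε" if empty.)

(q0, yzxxz, #)
  read y, top #: go to q1, push X# → (q1, zxxz, X#)
  read z, top X: go to q1, push BX → (q1, xxz, BX#)
  read x, top B: go to q1, push X → (q1, xz, XX#)
  read x, top X: go to q0, push BX → (q0, z, BXX#)
  read z, top B: go to q0, push ε → (q0, ε, XX#)
All input consumed in state q0 with stack XX#.

XX#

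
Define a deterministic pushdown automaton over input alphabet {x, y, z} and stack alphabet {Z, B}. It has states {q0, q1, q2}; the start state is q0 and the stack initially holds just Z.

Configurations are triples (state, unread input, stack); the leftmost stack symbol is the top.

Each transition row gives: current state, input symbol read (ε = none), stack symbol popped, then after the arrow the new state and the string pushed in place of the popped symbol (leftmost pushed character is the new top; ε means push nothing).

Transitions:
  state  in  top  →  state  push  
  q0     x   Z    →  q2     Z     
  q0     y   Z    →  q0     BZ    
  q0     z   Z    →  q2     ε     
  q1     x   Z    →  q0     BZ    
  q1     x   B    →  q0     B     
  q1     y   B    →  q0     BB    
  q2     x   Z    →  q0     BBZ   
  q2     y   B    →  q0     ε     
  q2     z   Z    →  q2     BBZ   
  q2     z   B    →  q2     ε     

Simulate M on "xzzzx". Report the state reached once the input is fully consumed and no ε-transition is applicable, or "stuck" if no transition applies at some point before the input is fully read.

(q0, xzzzx, Z)
  read x, top Z: go to q2, push Z → (q2, zzzx, Z)
  read z, top Z: go to q2, push BBZ → (q2, zzx, BBZ)
  read z, top B: go to q2, push ε → (q2, zx, BZ)
  read z, top B: go to q2, push ε → (q2, x, Z)
  read x, top Z: go to q0, push BBZ → (q0, ε, BBZ)
All input consumed; M is in state q0.

q0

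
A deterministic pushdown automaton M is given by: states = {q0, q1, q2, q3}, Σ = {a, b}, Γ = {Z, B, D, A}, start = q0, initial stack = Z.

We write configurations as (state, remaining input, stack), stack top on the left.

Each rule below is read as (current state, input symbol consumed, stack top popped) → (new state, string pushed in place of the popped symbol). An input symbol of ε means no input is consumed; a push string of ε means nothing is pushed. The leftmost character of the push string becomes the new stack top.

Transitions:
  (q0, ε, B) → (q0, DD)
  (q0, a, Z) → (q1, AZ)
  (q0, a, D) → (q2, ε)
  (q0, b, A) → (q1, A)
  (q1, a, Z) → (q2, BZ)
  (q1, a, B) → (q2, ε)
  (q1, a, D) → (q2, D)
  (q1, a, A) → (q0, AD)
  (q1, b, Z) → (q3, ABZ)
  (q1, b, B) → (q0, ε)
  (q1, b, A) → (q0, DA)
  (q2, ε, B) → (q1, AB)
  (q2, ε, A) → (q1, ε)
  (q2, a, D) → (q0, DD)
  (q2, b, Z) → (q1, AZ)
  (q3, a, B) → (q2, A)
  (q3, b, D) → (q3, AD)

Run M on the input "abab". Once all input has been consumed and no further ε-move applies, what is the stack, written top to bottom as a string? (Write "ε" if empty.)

(q0, abab, Z)
  read a, top Z: go to q1, push AZ → (q1, bab, AZ)
  read b, top A: go to q0, push DA → (q0, ab, DAZ)
  read a, top D: go to q2, push ε → (q2, b, AZ)
  ε-move, top A: go to q1, push ε → (q1, b, Z)
  read b, top Z: go to q3, push ABZ → (q3, ε, ABZ)
All input consumed in state q3 with stack ABZ.

ABZ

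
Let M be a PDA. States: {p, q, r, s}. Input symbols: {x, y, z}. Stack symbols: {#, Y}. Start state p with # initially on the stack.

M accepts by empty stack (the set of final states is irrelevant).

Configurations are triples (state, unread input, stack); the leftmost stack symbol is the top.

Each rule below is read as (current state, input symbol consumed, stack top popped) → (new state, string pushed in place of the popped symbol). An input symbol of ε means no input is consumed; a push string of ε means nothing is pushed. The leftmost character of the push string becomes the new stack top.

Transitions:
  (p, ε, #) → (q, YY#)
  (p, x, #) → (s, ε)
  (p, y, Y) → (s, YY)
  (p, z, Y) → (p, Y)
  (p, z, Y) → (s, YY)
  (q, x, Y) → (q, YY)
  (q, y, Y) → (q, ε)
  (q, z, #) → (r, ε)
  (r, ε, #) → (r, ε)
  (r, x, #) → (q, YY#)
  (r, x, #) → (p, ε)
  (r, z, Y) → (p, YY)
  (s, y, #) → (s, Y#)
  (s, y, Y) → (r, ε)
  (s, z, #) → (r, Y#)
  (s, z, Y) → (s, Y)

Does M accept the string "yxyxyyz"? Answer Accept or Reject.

One accepting computation: (p, yxyxyyz, #) ⊢ (q, yxyxyyz, YY#) ⊢ (q, xyxyyz, Y#) ⊢ (q, yxyyz, YY#) ⊢ (q, xyyz, Y#) ⊢ (q, yyz, YY#) ⊢ (q, yz, Y#) ⊢ (q, z, #) ⊢ (r, ε, ε)
All input consumed and the stack is empty.

Accept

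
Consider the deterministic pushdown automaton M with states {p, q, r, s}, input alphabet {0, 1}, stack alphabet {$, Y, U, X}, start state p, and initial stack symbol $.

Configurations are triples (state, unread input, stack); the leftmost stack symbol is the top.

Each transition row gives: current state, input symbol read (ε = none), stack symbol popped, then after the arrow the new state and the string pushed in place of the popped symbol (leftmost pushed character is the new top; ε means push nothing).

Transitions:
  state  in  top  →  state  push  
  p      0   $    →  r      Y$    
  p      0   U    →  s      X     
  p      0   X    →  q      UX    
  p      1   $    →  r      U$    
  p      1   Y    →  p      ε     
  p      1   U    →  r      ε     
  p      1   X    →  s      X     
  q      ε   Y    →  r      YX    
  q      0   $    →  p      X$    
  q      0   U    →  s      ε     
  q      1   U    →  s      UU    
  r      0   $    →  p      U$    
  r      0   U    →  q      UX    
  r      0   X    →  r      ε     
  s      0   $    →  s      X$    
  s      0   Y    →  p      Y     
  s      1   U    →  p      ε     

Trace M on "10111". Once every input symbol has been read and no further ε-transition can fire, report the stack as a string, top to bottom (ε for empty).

X$

(p, 10111, $) ⊢ (r, 0111, U$) ⊢ (q, 111, UX$) ⊢ (s, 11, UUX$) ⊢ (p, 1, UX$) ⊢ (r, ε, X$)
All input consumed in state r with stack X$.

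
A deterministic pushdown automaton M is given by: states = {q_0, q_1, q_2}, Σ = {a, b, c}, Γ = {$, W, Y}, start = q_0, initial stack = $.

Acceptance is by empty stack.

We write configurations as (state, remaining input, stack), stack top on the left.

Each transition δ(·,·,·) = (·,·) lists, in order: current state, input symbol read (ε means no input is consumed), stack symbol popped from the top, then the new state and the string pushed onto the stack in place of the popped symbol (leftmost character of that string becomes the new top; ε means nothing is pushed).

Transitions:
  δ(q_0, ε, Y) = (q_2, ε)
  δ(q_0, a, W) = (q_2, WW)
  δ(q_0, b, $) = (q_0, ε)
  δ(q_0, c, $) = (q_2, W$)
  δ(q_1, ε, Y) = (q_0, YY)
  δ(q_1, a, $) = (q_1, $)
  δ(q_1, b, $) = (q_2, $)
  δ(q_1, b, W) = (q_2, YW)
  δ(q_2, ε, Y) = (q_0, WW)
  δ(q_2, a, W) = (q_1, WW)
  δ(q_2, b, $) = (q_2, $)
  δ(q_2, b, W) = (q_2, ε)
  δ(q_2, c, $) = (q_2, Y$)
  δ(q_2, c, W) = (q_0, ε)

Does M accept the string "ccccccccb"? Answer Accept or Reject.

(q_0, ccccccccb, $)
  read c, top $: go to q_2, push W$ → (q_2, cccccccb, W$)
  read c, top W: go to q_0, push ε → (q_0, ccccccb, $)
  read c, top $: go to q_2, push W$ → (q_2, cccccb, W$)
  read c, top W: go to q_0, push ε → (q_0, ccccb, $)
  read c, top $: go to q_2, push W$ → (q_2, cccb, W$)
  read c, top W: go to q_0, push ε → (q_0, ccb, $)
  read c, top $: go to q_2, push W$ → (q_2, cb, W$)
  read c, top W: go to q_0, push ε → (q_0, b, $)
  read b, top $: go to q_0, push ε → (q_0, ε, ε)
All input consumed and the stack is empty.

Accept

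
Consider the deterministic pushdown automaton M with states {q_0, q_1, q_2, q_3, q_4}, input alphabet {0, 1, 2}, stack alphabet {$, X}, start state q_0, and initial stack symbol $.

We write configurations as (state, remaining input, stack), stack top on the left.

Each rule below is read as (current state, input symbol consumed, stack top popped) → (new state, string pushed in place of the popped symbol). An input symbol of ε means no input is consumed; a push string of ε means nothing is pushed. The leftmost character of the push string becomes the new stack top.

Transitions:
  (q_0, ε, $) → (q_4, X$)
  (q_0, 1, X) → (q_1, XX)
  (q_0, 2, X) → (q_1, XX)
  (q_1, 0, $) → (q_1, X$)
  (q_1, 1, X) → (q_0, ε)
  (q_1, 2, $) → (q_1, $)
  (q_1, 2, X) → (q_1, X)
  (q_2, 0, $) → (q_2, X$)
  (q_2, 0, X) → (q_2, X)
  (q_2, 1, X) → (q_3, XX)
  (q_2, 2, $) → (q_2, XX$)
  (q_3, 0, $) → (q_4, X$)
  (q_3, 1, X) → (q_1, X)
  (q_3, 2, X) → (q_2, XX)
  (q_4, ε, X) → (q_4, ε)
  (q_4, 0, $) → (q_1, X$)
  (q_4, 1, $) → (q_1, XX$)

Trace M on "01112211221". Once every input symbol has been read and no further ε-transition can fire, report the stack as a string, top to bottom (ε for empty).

X$

(q_0, 01112211221, $)
  ε-move, top $: go to q_4, push X$ → (q_4, 01112211221, X$)
  ε-move, top X: go to q_4, push ε → (q_4, 01112211221, $)
  read 0, top $: go to q_1, push X$ → (q_1, 1112211221, X$)
  read 1, top X: go to q_0, push ε → (q_0, 112211221, $)
  ε-move, top $: go to q_4, push X$ → (q_4, 112211221, X$)
  ε-move, top X: go to q_4, push ε → (q_4, 112211221, $)
  read 1, top $: go to q_1, push XX$ → (q_1, 12211221, XX$)
  read 1, top X: go to q_0, push ε → (q_0, 2211221, X$)
  read 2, top X: go to q_1, push XX → (q_1, 211221, XX$)
  read 2, top X: go to q_1, push X → (q_1, 11221, XX$)
  read 1, top X: go to q_0, push ε → (q_0, 1221, X$)
  read 1, top X: go to q_1, push XX → (q_1, 221, XX$)
  read 2, top X: go to q_1, push X → (q_1, 21, XX$)
  read 2, top X: go to q_1, push X → (q_1, 1, XX$)
  read 1, top X: go to q_0, push ε → (q_0, ε, X$)
All input consumed in state q_0 with stack X$.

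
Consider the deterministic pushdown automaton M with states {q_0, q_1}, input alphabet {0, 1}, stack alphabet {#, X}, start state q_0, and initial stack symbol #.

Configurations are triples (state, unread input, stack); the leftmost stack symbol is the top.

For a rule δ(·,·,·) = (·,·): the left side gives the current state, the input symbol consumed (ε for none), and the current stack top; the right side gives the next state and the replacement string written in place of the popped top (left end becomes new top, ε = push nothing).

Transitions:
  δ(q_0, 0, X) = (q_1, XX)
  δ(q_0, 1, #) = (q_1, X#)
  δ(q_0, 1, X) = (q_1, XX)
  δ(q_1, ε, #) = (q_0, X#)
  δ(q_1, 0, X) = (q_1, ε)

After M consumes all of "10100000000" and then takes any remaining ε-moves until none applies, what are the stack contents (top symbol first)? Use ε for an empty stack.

(q_0, 10100000000, #) ⊢ (q_1, 0100000000, X#) ⊢ (q_1, 100000000, #) ⊢ (q_0, 100000000, X#) ⊢ (q_1, 00000000, XX#) ⊢ (q_1, 0000000, X#) ⊢ (q_1, 000000, #) ⊢ (q_0, 000000, X#) ⊢ (q_1, 00000, XX#) ⊢ (q_1, 0000, X#) ⊢ (q_1, 000, #) ⊢ (q_0, 000, X#) ⊢ (q_1, 00, XX#) ⊢ (q_1, 0, X#) ⊢ (q_1, ε, #) ⊢ (q_0, ε, X#)
All input consumed in state q_0 with stack X#.

X#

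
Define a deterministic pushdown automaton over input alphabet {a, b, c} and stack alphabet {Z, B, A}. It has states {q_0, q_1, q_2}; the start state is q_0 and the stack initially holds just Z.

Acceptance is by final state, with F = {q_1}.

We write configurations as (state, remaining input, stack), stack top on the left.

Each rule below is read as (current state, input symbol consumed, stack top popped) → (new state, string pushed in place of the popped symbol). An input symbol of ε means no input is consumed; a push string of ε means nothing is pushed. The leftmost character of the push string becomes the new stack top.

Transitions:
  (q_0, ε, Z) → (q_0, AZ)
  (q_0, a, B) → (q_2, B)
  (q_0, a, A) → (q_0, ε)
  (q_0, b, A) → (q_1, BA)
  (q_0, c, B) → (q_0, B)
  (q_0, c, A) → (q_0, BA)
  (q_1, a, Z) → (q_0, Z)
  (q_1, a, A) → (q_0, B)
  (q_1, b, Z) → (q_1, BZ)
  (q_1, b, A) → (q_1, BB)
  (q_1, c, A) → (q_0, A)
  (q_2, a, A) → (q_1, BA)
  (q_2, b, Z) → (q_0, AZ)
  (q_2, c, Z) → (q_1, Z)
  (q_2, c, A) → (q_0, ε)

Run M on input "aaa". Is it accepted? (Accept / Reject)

Reject

(q_0, aaa, Z)
  ε-move, top Z: go to q_0, push AZ → (q_0, aaa, AZ)
  read a, top A: go to q_0, push ε → (q_0, aa, Z)
  ε-move, top Z: go to q_0, push AZ → (q_0, aa, AZ)
  read a, top A: go to q_0, push ε → (q_0, a, Z)
  ε-move, top Z: go to q_0, push AZ → (q_0, a, AZ)
  read a, top A: go to q_0, push ε → (q_0, ε, Z)
  ε-move, top Z: go to q_0, push AZ → (q_0, ε, AZ)
All input consumed; state q_0 ∉ F and no further ε-move applies.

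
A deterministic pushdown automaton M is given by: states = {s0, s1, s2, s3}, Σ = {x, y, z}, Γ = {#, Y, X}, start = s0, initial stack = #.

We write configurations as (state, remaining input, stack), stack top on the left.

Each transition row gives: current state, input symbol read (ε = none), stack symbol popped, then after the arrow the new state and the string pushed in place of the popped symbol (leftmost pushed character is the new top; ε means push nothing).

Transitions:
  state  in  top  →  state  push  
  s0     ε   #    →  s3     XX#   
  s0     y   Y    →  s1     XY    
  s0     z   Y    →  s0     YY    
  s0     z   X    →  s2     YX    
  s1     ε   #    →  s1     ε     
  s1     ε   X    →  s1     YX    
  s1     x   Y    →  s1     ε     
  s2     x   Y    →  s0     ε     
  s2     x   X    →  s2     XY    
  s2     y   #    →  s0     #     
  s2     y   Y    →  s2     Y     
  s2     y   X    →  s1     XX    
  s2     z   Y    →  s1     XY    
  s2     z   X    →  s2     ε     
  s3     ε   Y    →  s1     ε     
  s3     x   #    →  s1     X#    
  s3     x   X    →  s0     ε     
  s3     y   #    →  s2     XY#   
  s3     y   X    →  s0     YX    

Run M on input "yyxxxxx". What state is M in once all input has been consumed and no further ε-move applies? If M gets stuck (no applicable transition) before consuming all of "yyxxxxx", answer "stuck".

(s0, yyxxxxx, #) ⊢ (s3, yyxxxxx, XX#) ⊢ (s0, yxxxxx, YXX#) ⊢ (s1, xxxxx, XYXX#) ⊢ (s1, xxxxx, YXYXX#) ⊢ (s1, xxxx, XYXX#) ⊢ (s1, xxxx, YXYXX#) ⊢ (s1, xxx, XYXX#) ⊢ (s1, xxx, YXYXX#) ⊢ (s1, xx, XYXX#) ⊢ (s1, xx, YXYXX#) ⊢ (s1, x, XYXX#) ⊢ (s1, x, YXYXX#) ⊢ (s1, ε, XYXX#) ⊢ (s1, ε, YXYXX#)
All input consumed; M is in state s1.

s1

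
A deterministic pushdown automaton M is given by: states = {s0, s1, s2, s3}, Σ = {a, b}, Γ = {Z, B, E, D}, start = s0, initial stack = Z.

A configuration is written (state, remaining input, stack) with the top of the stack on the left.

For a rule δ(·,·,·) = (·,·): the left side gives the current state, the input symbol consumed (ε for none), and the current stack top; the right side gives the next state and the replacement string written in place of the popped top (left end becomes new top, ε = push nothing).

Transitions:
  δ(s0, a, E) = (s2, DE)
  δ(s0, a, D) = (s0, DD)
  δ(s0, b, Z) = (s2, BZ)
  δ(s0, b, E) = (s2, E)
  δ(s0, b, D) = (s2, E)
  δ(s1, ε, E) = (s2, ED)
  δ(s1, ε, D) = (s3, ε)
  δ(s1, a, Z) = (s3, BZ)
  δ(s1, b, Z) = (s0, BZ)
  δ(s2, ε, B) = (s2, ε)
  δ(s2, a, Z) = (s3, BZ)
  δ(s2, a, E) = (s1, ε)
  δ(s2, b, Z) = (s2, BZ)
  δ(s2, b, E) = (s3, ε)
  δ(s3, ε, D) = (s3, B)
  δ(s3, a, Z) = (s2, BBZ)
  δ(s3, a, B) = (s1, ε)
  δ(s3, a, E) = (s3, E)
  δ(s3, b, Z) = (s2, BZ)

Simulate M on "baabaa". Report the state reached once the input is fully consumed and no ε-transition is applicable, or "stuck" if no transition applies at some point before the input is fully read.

stuck

(s0, baabaa, Z)
  read b, top Z: go to s2, push BZ → (s2, aabaa, BZ)
  ε-move, top B: go to s2, push ε → (s2, aabaa, Z)
  read a, top Z: go to s3, push BZ → (s3, abaa, BZ)
  read a, top B: go to s1, push ε → (s1, baa, Z)
  read b, top Z: go to s0, push BZ → (s0, aa, BZ)
No transition for (s0, a, top B); M blocks with input aa remaining.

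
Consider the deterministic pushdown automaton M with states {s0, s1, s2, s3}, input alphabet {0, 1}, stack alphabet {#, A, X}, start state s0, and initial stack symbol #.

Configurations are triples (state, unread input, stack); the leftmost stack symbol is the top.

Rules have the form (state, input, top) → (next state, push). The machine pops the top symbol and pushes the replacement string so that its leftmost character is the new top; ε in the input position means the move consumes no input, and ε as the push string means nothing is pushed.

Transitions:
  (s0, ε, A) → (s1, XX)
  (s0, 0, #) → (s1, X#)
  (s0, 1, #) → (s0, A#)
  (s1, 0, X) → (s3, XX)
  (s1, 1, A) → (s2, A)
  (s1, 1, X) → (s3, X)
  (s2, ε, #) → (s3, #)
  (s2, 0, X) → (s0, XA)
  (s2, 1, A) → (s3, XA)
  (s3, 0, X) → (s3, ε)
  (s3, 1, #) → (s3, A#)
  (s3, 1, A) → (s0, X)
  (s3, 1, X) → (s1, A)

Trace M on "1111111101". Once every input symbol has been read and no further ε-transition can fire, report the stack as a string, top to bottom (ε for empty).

(s0, 1111111101, #)
  read 1, top #: go to s0, push A# → (s0, 111111101, A#)
  ε-move, top A: go to s1, push XX → (s1, 111111101, XX#)
  read 1, top X: go to s3, push X → (s3, 11111101, XX#)
  read 1, top X: go to s1, push A → (s1, 1111101, AX#)
  read 1, top A: go to s2, push A → (s2, 111101, AX#)
  read 1, top A: go to s3, push XA → (s3, 11101, XAX#)
  read 1, top X: go to s1, push A → (s1, 1101, AAX#)
  read 1, top A: go to s2, push A → (s2, 101, AAX#)
  read 1, top A: go to s3, push XA → (s3, 01, XAAX#)
  read 0, top X: go to s3, push ε → (s3, 1, AAX#)
  read 1, top A: go to s0, push X → (s0, ε, XAX#)
All input consumed in state s0 with stack XAX#.

XAX#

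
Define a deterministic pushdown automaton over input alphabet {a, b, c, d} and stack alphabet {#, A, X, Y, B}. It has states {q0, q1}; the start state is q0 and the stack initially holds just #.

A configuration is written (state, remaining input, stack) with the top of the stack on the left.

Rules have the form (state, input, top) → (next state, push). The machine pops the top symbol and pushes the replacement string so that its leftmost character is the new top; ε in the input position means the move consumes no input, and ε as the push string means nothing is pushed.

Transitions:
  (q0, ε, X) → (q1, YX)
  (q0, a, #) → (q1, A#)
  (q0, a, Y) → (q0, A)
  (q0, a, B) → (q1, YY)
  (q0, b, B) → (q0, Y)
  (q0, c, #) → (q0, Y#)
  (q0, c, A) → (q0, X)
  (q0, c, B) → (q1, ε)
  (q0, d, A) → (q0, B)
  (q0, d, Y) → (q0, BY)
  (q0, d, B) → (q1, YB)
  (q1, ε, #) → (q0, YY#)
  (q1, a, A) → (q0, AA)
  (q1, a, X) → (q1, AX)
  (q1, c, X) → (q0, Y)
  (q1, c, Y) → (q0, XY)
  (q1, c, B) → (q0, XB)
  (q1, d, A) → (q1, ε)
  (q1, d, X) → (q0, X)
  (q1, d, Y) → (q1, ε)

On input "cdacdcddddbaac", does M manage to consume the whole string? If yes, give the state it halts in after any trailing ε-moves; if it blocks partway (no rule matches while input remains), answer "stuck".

(q0, cdacdcddddbaac, #) ⊢ (q0, dacdcddddbaac, Y#) ⊢ (q0, acdcddddbaac, BY#) ⊢ (q1, cdcddddbaac, YYY#) ⊢ (q0, dcddddbaac, XYYY#) ⊢ (q1, dcddddbaac, YXYYY#) ⊢ (q1, cddddbaac, XYYY#) ⊢ (q0, ddddbaac, YYYY#) ⊢ (q0, dddbaac, BYYYY#) ⊢ (q1, ddbaac, YBYYYY#) ⊢ (q1, dbaac, BYYYY#)
No transition for (q1, d, top B); M blocks with input dbaac remaining.

stuck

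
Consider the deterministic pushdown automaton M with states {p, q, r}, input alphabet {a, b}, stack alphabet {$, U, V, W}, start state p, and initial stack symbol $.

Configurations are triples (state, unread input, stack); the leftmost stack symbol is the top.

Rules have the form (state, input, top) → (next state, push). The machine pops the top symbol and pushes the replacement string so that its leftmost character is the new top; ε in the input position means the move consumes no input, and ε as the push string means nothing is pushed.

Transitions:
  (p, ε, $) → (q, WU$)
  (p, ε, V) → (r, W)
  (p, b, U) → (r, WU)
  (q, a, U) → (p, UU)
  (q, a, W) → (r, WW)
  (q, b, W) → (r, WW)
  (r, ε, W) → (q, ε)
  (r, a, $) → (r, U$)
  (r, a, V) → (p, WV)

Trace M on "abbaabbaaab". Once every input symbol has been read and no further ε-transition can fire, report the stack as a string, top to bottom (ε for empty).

WU$

(p, abbaabbaaab, $)
  ε-move, top $: go to q, push WU$ → (q, abbaabbaaab, WU$)
  read a, top W: go to r, push WW → (r, bbaabbaaab, WWU$)
  ε-move, top W: go to q, push ε → (q, bbaabbaaab, WU$)
  read b, top W: go to r, push WW → (r, baabbaaab, WWU$)
  ε-move, top W: go to q, push ε → (q, baabbaaab, WU$)
  read b, top W: go to r, push WW → (r, aabbaaab, WWU$)
  ε-move, top W: go to q, push ε → (q, aabbaaab, WU$)
  read a, top W: go to r, push WW → (r, abbaaab, WWU$)
  ε-move, top W: go to q, push ε → (q, abbaaab, WU$)
  read a, top W: go to r, push WW → (r, bbaaab, WWU$)
  ε-move, top W: go to q, push ε → (q, bbaaab, WU$)
  read b, top W: go to r, push WW → (r, baaab, WWU$)
  ε-move, top W: go to q, push ε → (q, baaab, WU$)
  read b, top W: go to r, push WW → (r, aaab, WWU$)
  ε-move, top W: go to q, push ε → (q, aaab, WU$)
  read a, top W: go to r, push WW → (r, aab, WWU$)
  ε-move, top W: go to q, push ε → (q, aab, WU$)
  read a, top W: go to r, push WW → (r, ab, WWU$)
  ε-move, top W: go to q, push ε → (q, ab, WU$)
  read a, top W: go to r, push WW → (r, b, WWU$)
  ε-move, top W: go to q, push ε → (q, b, WU$)
  read b, top W: go to r, push WW → (r, ε, WWU$)
  ε-move, top W: go to q, push ε → (q, ε, WU$)
All input consumed in state q with stack WU$.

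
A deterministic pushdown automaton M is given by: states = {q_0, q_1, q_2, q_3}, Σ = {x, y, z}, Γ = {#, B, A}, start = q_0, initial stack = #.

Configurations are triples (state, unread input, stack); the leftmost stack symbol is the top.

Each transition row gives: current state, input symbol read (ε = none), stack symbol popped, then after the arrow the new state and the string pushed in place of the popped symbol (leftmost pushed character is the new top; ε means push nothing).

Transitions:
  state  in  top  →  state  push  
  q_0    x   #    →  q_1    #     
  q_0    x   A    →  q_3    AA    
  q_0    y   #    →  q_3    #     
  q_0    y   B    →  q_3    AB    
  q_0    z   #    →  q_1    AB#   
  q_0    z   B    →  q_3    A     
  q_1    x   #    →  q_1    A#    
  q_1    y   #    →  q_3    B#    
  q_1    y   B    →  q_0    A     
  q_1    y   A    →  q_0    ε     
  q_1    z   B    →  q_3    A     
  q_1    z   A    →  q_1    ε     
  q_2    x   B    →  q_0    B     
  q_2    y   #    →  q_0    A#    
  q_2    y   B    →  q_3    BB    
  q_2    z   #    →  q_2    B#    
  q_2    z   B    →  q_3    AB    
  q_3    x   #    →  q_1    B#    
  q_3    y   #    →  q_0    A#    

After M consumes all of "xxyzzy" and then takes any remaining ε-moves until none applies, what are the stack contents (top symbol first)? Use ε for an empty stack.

A#

(q_0, xxyzzy, #)
  read x, top #: go to q_1, push # → (q_1, xyzzy, #)
  read x, top #: go to q_1, push A# → (q_1, yzzy, A#)
  read y, top A: go to q_0, push ε → (q_0, zzy, #)
  read z, top #: go to q_1, push AB# → (q_1, zy, AB#)
  read z, top A: go to q_1, push ε → (q_1, y, B#)
  read y, top B: go to q_0, push A → (q_0, ε, A#)
All input consumed in state q_0 with stack A#.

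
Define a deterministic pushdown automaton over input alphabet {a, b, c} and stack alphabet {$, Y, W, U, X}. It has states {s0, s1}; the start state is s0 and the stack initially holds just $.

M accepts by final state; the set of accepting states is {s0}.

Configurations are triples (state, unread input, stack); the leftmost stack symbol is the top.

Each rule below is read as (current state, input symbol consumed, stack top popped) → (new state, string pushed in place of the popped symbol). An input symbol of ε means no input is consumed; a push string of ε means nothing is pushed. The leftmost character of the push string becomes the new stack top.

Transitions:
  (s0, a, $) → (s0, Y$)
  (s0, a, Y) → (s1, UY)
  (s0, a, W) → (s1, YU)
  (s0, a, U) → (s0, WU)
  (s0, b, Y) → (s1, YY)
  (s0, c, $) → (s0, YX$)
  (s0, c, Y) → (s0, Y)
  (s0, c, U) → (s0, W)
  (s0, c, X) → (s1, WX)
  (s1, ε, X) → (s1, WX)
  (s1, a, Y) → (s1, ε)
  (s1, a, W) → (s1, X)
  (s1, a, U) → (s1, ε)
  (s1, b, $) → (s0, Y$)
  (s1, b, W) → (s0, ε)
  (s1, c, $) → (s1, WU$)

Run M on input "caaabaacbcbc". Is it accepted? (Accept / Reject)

(s0, caaabaacbcbc, $)
  read c, top $: go to s0, push YX$ → (s0, aaabaacbcbc, YX$)
  read a, top Y: go to s1, push UY → (s1, aabaacbcbc, UYX$)
  read a, top U: go to s1, push ε → (s1, abaacbcbc, YX$)
  read a, top Y: go to s1, push ε → (s1, baacbcbc, X$)
  ε-move, top X: go to s1, push WX → (s1, baacbcbc, WX$)
  read b, top W: go to s0, push ε → (s0, aacbcbc, X$)
No transition applies at (s0, aacbcbc, X$); input not fully consumed.

Reject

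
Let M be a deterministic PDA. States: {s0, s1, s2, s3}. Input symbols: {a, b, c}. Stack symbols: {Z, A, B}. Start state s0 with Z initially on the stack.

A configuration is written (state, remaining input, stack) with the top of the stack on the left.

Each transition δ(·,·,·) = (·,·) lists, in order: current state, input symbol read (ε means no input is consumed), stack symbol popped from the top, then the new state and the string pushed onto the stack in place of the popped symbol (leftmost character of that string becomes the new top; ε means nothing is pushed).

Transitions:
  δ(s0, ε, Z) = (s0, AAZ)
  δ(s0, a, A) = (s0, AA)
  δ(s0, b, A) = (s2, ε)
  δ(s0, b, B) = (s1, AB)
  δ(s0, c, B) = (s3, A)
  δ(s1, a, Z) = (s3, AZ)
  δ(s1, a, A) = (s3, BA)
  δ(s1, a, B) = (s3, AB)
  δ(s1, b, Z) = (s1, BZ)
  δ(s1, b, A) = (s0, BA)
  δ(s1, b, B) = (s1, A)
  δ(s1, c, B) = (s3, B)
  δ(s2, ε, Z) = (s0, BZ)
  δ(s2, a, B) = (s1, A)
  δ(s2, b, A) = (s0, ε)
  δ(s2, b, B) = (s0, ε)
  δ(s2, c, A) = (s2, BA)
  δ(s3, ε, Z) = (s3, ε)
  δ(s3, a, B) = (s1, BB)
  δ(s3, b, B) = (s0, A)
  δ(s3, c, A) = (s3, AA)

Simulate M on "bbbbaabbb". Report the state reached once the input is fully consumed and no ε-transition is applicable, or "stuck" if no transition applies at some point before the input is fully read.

(s0, bbbbaabbb, Z)
  ε-move, top Z: go to s0, push AAZ → (s0, bbbbaabbb, AAZ)
  read b, top A: go to s2, push ε → (s2, bbbaabbb, AZ)
  read b, top A: go to s0, push ε → (s0, bbaabbb, Z)
  ε-move, top Z: go to s0, push AAZ → (s0, bbaabbb, AAZ)
  read b, top A: go to s2, push ε → (s2, baabbb, AZ)
  read b, top A: go to s0, push ε → (s0, aabbb, Z)
  ε-move, top Z: go to s0, push AAZ → (s0, aabbb, AAZ)
  read a, top A: go to s0, push AA → (s0, abbb, AAAZ)
  read a, top A: go to s0, push AA → (s0, bbb, AAAAZ)
  read b, top A: go to s2, push ε → (s2, bb, AAAZ)
  read b, top A: go to s0, push ε → (s0, b, AAZ)
  read b, top A: go to s2, push ε → (s2, ε, AZ)
All input consumed; M is in state s2.

s2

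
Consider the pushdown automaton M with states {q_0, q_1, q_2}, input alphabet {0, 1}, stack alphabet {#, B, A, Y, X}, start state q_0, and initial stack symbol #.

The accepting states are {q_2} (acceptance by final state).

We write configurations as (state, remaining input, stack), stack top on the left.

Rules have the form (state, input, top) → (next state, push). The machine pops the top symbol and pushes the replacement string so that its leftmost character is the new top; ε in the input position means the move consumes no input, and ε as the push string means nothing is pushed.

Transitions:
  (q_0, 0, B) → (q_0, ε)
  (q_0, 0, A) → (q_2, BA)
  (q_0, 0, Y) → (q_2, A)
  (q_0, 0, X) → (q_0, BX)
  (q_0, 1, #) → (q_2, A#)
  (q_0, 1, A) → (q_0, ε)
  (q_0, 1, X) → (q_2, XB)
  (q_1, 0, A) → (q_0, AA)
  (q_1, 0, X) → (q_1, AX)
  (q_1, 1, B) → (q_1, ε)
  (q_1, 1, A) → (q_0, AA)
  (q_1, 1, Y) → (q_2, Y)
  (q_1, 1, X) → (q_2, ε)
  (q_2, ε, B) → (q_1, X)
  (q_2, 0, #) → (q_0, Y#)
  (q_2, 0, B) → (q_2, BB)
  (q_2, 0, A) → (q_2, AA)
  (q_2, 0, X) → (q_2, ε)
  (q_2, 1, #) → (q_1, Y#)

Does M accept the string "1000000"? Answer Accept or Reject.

One accepting computation: (q_0, 1000000, #) ⊢ (q_2, 000000, A#) ⊢ (q_2, 00000, AA#) ⊢ (q_2, 0000, AAA#) ⊢ (q_2, 000, AAAA#) ⊢ (q_2, 00, AAAAA#) ⊢ (q_2, 0, AAAAAA#) ⊢ (q_2, ε, AAAAAAA#)
All input consumed and state q_2 ∈ F.

Accept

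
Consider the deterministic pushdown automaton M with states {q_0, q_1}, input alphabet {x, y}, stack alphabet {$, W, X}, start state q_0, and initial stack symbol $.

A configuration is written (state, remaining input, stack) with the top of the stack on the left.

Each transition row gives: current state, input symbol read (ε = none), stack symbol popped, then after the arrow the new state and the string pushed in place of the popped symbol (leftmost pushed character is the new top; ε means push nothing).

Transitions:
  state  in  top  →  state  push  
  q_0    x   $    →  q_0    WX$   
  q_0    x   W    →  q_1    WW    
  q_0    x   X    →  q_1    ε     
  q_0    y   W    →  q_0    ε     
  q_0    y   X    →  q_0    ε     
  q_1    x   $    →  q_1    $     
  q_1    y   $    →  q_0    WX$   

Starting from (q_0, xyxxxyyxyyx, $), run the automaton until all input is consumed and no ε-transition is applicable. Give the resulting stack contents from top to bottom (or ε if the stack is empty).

(q_0, xyxxxyyxyyx, $)
  read x, top $: go to q_0, push WX$ → (q_0, yxxxyyxyyx, WX$)
  read y, top W: go to q_0, push ε → (q_0, xxxyyxyyx, X$)
  read x, top X: go to q_1, push ε → (q_1, xxyyxyyx, $)
  read x, top $: go to q_1, push $ → (q_1, xyyxyyx, $)
  read x, top $: go to q_1, push $ → (q_1, yyxyyx, $)
  read y, top $: go to q_0, push WX$ → (q_0, yxyyx, WX$)
  read y, top W: go to q_0, push ε → (q_0, xyyx, X$)
  read x, top X: go to q_1, push ε → (q_1, yyx, $)
  read y, top $: go to q_0, push WX$ → (q_0, yx, WX$)
  read y, top W: go to q_0, push ε → (q_0, x, X$)
  read x, top X: go to q_1, push ε → (q_1, ε, $)
All input consumed in state q_1 with stack $.

$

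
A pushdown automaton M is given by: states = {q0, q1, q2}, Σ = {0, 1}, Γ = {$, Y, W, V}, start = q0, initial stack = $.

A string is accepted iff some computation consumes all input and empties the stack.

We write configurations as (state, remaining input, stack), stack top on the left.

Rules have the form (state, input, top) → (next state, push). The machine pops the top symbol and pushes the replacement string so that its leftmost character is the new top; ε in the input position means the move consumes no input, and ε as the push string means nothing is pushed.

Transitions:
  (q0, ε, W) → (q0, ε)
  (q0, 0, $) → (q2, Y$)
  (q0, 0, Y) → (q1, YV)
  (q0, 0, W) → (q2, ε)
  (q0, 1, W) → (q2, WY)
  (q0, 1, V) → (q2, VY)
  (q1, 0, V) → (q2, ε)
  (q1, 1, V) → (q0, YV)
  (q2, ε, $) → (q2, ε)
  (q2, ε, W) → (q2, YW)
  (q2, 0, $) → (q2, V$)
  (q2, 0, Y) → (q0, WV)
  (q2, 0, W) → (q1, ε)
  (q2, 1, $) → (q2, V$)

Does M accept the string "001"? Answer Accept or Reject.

Reject

No computation consumes all input and empties the stack.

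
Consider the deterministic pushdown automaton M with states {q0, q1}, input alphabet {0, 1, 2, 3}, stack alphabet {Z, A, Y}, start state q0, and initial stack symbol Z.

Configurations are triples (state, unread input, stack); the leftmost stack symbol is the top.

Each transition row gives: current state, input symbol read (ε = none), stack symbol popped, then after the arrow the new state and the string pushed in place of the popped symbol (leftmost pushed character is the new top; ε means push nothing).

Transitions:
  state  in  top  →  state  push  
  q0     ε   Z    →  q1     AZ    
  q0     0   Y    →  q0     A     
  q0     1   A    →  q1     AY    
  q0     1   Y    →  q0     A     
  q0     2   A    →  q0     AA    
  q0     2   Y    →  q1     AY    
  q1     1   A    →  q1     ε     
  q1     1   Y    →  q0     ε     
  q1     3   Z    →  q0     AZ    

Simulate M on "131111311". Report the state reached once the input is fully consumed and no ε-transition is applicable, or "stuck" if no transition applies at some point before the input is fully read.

(q0, 131111311, Z) ⊢ (q1, 131111311, AZ) ⊢ (q1, 31111311, Z) ⊢ (q0, 1111311, AZ) ⊢ (q1, 111311, AYZ) ⊢ (q1, 11311, YZ) ⊢ (q0, 1311, Z) ⊢ (q1, 1311, AZ) ⊢ (q1, 311, Z) ⊢ (q0, 11, AZ) ⊢ (q1, 1, AYZ) ⊢ (q1, ε, YZ)
All input consumed; M is in state q1.

q1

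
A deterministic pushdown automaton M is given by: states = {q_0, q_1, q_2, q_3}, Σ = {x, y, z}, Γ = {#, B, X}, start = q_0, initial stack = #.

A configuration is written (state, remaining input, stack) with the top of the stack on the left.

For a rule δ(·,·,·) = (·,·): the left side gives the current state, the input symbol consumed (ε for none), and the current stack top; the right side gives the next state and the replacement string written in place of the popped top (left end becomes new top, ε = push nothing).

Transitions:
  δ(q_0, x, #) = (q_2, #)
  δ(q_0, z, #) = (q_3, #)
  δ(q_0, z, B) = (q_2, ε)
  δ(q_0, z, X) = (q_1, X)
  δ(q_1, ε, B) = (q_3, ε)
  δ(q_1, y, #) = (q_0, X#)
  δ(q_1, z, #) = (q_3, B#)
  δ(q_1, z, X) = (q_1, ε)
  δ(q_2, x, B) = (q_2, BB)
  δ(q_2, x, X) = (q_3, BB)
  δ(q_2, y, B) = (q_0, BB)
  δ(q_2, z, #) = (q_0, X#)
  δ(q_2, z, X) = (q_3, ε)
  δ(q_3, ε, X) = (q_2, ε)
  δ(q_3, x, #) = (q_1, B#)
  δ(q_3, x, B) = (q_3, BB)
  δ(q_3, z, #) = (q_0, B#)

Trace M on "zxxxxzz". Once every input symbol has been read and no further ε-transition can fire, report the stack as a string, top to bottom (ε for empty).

(q_0, zxxxxzz, #)
  read z, top #: go to q_3, push # → (q_3, xxxxzz, #)
  read x, top #: go to q_1, push B# → (q_1, xxxzz, B#)
  ε-move, top B: go to q_3, push ε → (q_3, xxxzz, #)
  read x, top #: go to q_1, push B# → (q_1, xxzz, B#)
  ε-move, top B: go to q_3, push ε → (q_3, xxzz, #)
  read x, top #: go to q_1, push B# → (q_1, xzz, B#)
  ε-move, top B: go to q_3, push ε → (q_3, xzz, #)
  read x, top #: go to q_1, push B# → (q_1, zz, B#)
  ε-move, top B: go to q_3, push ε → (q_3, zz, #)
  read z, top #: go to q_0, push B# → (q_0, z, B#)
  read z, top B: go to q_2, push ε → (q_2, ε, #)
All input consumed in state q_2 with stack #.

#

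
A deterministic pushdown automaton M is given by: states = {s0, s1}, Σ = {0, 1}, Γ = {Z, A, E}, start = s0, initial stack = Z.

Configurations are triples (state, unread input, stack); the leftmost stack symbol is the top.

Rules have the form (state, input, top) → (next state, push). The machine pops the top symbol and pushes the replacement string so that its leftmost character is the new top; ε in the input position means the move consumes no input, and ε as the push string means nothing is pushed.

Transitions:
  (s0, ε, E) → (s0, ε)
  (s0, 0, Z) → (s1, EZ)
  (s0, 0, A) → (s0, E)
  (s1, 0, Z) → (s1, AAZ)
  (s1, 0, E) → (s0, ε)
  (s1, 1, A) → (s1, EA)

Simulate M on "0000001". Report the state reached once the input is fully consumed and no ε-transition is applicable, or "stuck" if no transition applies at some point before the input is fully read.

(s0, 0000001, Z)
  read 0, top Z: go to s1, push EZ → (s1, 000001, EZ)
  read 0, top E: go to s0, push ε → (s0, 00001, Z)
  read 0, top Z: go to s1, push EZ → (s1, 0001, EZ)
  read 0, top E: go to s0, push ε → (s0, 001, Z)
  read 0, top Z: go to s1, push EZ → (s1, 01, EZ)
  read 0, top E: go to s0, push ε → (s0, 1, Z)
No transition for (s0, 1, top Z); M blocks with input 1 remaining.

stuck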